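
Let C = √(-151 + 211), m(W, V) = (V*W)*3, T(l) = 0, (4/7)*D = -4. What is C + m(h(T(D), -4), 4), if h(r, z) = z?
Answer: -48 + 2*√15 ≈ -40.254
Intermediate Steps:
D = -7 (D = (7/4)*(-4) = -7)
m(W, V) = 3*V*W
C = 2*√15 (C = √60 = 2*√15 ≈ 7.7460)
C + m(h(T(D), -4), 4) = 2*√15 + 3*4*(-4) = 2*√15 - 48 = -48 + 2*√15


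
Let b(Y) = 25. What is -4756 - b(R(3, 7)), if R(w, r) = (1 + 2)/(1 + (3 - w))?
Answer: -4781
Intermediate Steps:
R(w, r) = 3/(4 - w)
-4756 - b(R(3, 7)) = -4756 - 1*25 = -4756 - 25 = -4781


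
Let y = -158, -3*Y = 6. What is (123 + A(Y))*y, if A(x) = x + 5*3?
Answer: -21488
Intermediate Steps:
Y = -2 (Y = -1/3*6 = -2)
A(x) = 15 + x (A(x) = x + 15 = 15 + x)
(123 + A(Y))*y = (123 + (15 - 2))*(-158) = (123 + 13)*(-158) = 136*(-158) = -21488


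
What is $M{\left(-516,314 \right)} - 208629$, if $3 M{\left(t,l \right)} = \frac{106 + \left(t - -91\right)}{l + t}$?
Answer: $- \frac{126428855}{606} \approx -2.0863 \cdot 10^{5}$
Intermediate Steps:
$M{\left(t,l \right)} = \frac{197 + t}{3 \left(l + t\right)}$ ($M{\left(t,l \right)} = \frac{\left(106 + \left(t - -91\right)\right) \frac{1}{l + t}}{3} = \frac{\left(106 + \left(t + 91\right)\right) \frac{1}{l + t}}{3} = \frac{\left(106 + \left(91 + t\right)\right) \frac{1}{l + t}}{3} = \frac{\left(197 + t\right) \frac{1}{l + t}}{3} = \frac{\frac{1}{l + t} \left(197 + t\right)}{3} = \frac{197 + t}{3 \left(l + t\right)}$)
$M{\left(-516,314 \right)} - 208629 = \frac{197 - 516}{3 \left(314 - 516\right)} - 208629 = \frac{1}{3} \frac{1}{-202} \left(-319\right) - 208629 = \frac{1}{3} \left(- \frac{1}{202}\right) \left(-319\right) - 208629 = \frac{319}{606} - 208629 = - \frac{126428855}{606}$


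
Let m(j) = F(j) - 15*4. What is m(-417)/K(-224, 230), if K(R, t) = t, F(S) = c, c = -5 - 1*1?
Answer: -33/115 ≈ -0.28696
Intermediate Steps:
c = -6 (c = -5 - 1 = -6)
F(S) = -6
m(j) = -66 (m(j) = -6 - 15*4 = -6 - 60 = -66)
m(-417)/K(-224, 230) = -66/230 = -66*1/230 = -33/115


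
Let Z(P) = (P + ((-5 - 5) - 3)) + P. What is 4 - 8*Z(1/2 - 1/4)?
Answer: 104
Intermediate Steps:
Z(P) = -13 + 2*P (Z(P) = (P + (-10 - 3)) + P = (P - 13) + P = (-13 + P) + P = -13 + 2*P)
4 - 8*Z(1/2 - 1/4) = 4 - 8*(-13 + 2*(1/2 - 1/4)) = 4 - 8*(-13 + 2*(1*(½) - 1*¼)) = 4 - 8*(-13 + 2*(½ - ¼)) = 4 - 8*(-13 + 2*(¼)) = 4 - 8*(-13 + ½) = 4 - 8*(-25/2) = 4 + 100 = 104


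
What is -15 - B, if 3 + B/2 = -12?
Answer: 15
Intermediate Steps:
B = -30 (B = -6 + 2*(-12) = -6 - 24 = -30)
-15 - B = -15 - 1*(-30) = -15 + 30 = 15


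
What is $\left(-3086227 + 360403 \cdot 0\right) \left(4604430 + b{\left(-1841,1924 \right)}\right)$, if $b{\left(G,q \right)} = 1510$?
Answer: $-14214976388380$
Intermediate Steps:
$\left(-3086227 + 360403 \cdot 0\right) \left(4604430 + b{\left(-1841,1924 \right)}\right) = \left(-3086227 + 360403 \cdot 0\right) \left(4604430 + 1510\right) = \left(-3086227 + 0\right) 4605940 = \left(-3086227\right) 4605940 = -14214976388380$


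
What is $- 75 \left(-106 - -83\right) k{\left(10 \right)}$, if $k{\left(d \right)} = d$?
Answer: $17250$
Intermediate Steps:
$- 75 \left(-106 - -83\right) k{\left(10 \right)} = - 75 \left(-106 - -83\right) 10 = - 75 \left(-106 + 83\right) 10 = \left(-75\right) \left(-23\right) 10 = 1725 \cdot 10 = 17250$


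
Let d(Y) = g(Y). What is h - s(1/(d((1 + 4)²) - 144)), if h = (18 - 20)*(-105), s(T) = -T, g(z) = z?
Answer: 24989/119 ≈ 209.99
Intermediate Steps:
d(Y) = Y
h = 210 (h = -2*(-105) = 210)
h - s(1/(d((1 + 4)²) - 144)) = 210 - (-1)/((1 + 4)² - 144) = 210 - (-1)/(5² - 144) = 210 - (-1)/(25 - 144) = 210 - (-1)/(-119) = 210 - (-1)*(-1)/119 = 210 - 1*1/119 = 210 - 1/119 = 24989/119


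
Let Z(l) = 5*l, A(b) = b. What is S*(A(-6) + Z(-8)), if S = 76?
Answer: -3496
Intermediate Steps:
S*(A(-6) + Z(-8)) = 76*(-6 + 5*(-8)) = 76*(-6 - 40) = 76*(-46) = -3496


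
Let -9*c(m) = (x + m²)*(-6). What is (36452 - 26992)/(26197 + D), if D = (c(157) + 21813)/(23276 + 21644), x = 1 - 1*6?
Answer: 1274829600/3530422447 ≈ 0.36110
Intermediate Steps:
x = -5 (x = 1 - 6 = -5)
c(m) = -10/3 + 2*m²/3 (c(m) = -(-5 + m²)*(-6)/9 = -(30 - 6*m²)/9 = -10/3 + 2*m²/3)
D = 114727/134760 (D = ((-10/3 + (⅔)*157²) + 21813)/(23276 + 21644) = ((-10/3 + (⅔)*24649) + 21813)/44920 = ((-10/3 + 49298/3) + 21813)*(1/44920) = (49288/3 + 21813)*(1/44920) = (114727/3)*(1/44920) = 114727/134760 ≈ 0.85134)
(36452 - 26992)/(26197 + D) = (36452 - 26992)/(26197 + 114727/134760) = 9460/(3530422447/134760) = 9460*(134760/3530422447) = 1274829600/3530422447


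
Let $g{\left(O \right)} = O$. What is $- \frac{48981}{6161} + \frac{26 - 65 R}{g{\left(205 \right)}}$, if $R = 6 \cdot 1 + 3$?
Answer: $- \frac{13485104}{1263005} \approx -10.677$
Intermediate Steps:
$R = 9$ ($R = 6 + 3 = 9$)
$- \frac{48981}{6161} + \frac{26 - 65 R}{g{\left(205 \right)}} = - \frac{48981}{6161} + \frac{26 - 585}{205} = \left(-48981\right) \frac{1}{6161} + \left(26 - 585\right) \frac{1}{205} = - \frac{48981}{6161} - \frac{559}{205} = - \frac{13485104}{1263005}$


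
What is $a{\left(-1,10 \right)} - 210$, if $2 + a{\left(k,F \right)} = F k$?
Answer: $-222$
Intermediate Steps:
$a{\left(k,F \right)} = -2 + F k$
$a{\left(-1,10 \right)} - 210 = \left(-2 + 10 \left(-1\right)\right) - 210 = \left(-2 - 10\right) - 210 = -12 - 210 = -222$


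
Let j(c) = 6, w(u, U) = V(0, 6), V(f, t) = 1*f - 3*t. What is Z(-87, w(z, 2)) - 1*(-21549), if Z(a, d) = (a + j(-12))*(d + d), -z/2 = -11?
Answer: 24465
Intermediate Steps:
z = 22 (z = -2*(-11) = 22)
V(f, t) = f - 3*t
w(u, U) = -18 (w(u, U) = 0 - 3*6 = 0 - 18 = -18)
Z(a, d) = 2*d*(6 + a) (Z(a, d) = (a + 6)*(d + d) = (6 + a)*(2*d) = 2*d*(6 + a))
Z(-87, w(z, 2)) - 1*(-21549) = 2*(-18)*(6 - 87) - 1*(-21549) = 2*(-18)*(-81) + 21549 = 2916 + 21549 = 24465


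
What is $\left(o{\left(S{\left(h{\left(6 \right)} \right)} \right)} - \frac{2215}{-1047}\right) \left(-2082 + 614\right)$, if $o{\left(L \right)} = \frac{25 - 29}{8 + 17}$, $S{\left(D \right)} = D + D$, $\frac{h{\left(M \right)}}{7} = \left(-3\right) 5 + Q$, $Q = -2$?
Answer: $- \frac{75142516}{26175} \approx -2870.8$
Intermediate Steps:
$h{\left(M \right)} = -119$ ($h{\left(M \right)} = 7 \left(\left(-3\right) 5 - 2\right) = 7 \left(-15 - 2\right) = 7 \left(-17\right) = -119$)
$S{\left(D \right)} = 2 D$
$o{\left(L \right)} = - \frac{4}{25}$
$\left(o{\left(S{\left(h{\left(6 \right)} \right)} \right)} - \frac{2215}{-1047}\right) \left(-2082 + 614\right) = \left(- \frac{4}{25} - \frac{2215}{-1047}\right) \left(-2082 + 614\right) = \left(- \frac{4}{25} - - \frac{2215}{1047}\right) \left(-1468\right) = \left(- \frac{4}{25} + \frac{2215}{1047}\right) \left(-1468\right) = \frac{51187}{26175} \left(-1468\right) = - \frac{75142516}{26175}$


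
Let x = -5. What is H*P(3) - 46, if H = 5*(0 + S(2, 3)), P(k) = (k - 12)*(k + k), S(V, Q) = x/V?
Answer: 629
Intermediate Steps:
S(V, Q) = -5/V
P(k) = 2*k*(-12 + k) (P(k) = (-12 + k)*(2*k) = 2*k*(-12 + k))
H = -25/2 (H = 5*(0 - 5/2) = 5*(-5/2) = -25/2 ≈ -12.500)
H*P(3) - 46 = -25*3*(-12 + 3) - 46 = -25*3*(-9) - 46 = -25/2*(-54) - 46 = 675 - 46 = 629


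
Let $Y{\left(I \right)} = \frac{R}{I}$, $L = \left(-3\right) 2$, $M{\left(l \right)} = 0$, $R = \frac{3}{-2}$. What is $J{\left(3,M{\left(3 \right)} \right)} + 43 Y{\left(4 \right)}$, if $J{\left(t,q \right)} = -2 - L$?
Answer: $- \frac{97}{8} \approx -12.125$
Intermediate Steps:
$R = - \frac{3}{2}$ ($R = 3 \left(- \frac{1}{2}\right) = - \frac{3}{2} \approx -1.5$)
$L = -6$
$Y{\left(I \right)} = - \frac{3}{2 I}$
$J{\left(t,q \right)} = 4$ ($J{\left(t,q \right)} = -2 - -6 = -2 + 6 = 4$)
$J{\left(3,M{\left(3 \right)} \right)} + 43 Y{\left(4 \right)} = 4 + 43 \left(- \frac{3}{2 \cdot 4}\right) = 4 + 43 \left(\left(- \frac{3}{2}\right) \frac{1}{4}\right) = 4 + 43 \left(- \frac{3}{8}\right) = 4 - \frac{129}{8} = - \frac{97}{8}$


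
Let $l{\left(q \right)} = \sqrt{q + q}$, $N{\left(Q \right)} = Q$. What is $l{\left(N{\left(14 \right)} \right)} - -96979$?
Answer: $96979 + 2 \sqrt{7} \approx 96984.0$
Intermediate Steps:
$l{\left(q \right)} = \sqrt{2} \sqrt{q}$ ($l{\left(q \right)} = \sqrt{2 q} = \sqrt{2} \sqrt{q}$)
$l{\left(N{\left(14 \right)} \right)} - -96979 = \sqrt{2} \sqrt{14} - -96979 = 2 \sqrt{7} + 96979 = 96979 + 2 \sqrt{7}$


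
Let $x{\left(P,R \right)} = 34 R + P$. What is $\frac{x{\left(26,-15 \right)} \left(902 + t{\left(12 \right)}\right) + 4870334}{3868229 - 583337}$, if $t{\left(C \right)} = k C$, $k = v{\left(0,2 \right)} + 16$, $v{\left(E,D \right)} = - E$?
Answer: $\frac{723473}{547482} \approx 1.3215$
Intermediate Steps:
$x{\left(P,R \right)} = P + 34 R$
$k = 16$ ($k = \left(-1\right) 0 + 16 = 0 + 16 = 16$)
$t{\left(C \right)} = 16 C$
$\frac{x{\left(26,-15 \right)} \left(902 + t{\left(12 \right)}\right) + 4870334}{3868229 - 583337} = \frac{\left(26 + 34 \left(-15\right)\right) \left(902 + 16 \cdot 12\right) + 4870334}{3868229 - 583337} = \frac{\left(26 - 510\right) \left(902 + 192\right) + 4870334}{3284892} = \left(\left(-484\right) 1094 + 4870334\right) \frac{1}{3284892} = \left(-529496 + 4870334\right) \frac{1}{3284892} = 4340838 \cdot \frac{1}{3284892} = \frac{723473}{547482}$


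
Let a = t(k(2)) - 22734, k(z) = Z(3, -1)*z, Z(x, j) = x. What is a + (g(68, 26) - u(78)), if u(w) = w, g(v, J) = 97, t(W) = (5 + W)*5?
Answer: -22660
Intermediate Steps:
k(z) = 3*z
t(W) = 25 + 5*W
a = -22679 (a = (25 + 5*(3*2)) - 22734 = (25 + 5*6) - 22734 = (25 + 30) - 22734 = 55 - 22734 = -22679)
a + (g(68, 26) - u(78)) = -22679 + (97 - 1*78) = -22679 + (97 - 78) = -22679 + 19 = -22660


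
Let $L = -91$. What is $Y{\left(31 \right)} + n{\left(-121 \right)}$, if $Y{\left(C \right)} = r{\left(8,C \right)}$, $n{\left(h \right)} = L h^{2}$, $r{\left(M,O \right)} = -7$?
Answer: $-1332338$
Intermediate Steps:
$n{\left(h \right)} = - 91 h^{2}$
$Y{\left(C \right)} = -7$
$Y{\left(31 \right)} + n{\left(-121 \right)} = -7 - 91 \left(-121\right)^{2} = -7 - 1332331 = -1332338$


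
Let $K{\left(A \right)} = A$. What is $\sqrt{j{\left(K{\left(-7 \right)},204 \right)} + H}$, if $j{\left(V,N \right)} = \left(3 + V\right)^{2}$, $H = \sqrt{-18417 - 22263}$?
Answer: $\sqrt{16 + 6 i \sqrt{1130}} \approx 10.448 + 9.6521 i$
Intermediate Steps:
$H = 6 i \sqrt{1130}$ ($H = \sqrt{-40680} = 6 i \sqrt{1130} \approx 201.69 i$)
$\sqrt{j{\left(K{\left(-7 \right)},204 \right)} + H} = \sqrt{\left(3 - 7\right)^{2} + 6 i \sqrt{1130}} = \sqrt{\left(-4\right)^{2} + 6 i \sqrt{1130}} = \sqrt{16 + 6 i \sqrt{1130}}$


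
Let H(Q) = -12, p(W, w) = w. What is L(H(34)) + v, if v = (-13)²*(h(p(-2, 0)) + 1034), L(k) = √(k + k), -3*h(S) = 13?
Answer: 522041/3 + 2*I*√6 ≈ 1.7401e+5 + 4.899*I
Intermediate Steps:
h(S) = -13/3 (h(S) = -⅓*13 = -13/3)
L(k) = √2*√k (L(k) = √(2*k) = √2*√k)
v = 522041/3 (v = (-13)²*(-13/3 + 1034) = 169*(3089/3) = 522041/3 ≈ 1.7401e+5)
L(H(34)) + v = √2*√(-12) + 522041/3 = √2*(2*I*√3) + 522041/3 = 2*I*√6 + 522041/3 = 522041/3 + 2*I*√6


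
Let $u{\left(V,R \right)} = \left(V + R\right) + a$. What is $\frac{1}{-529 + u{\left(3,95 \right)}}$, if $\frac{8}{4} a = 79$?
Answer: $- \frac{2}{783} \approx -0.0025543$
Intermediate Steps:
$a = \frac{79}{2}$ ($a = \frac{1}{2} \cdot 79 = \frac{79}{2} \approx 39.5$)
$u{\left(V,R \right)} = \frac{79}{2} + R + V$ ($u{\left(V,R \right)} = \left(V + R\right) + \frac{79}{2} = \left(R + V\right) + \frac{79}{2} = \frac{79}{2} + R + V$)
$\frac{1}{-529 + u{\left(3,95 \right)}} = \frac{1}{-529 + \left(\frac{79}{2} + 95 + 3\right)} = \frac{1}{-529 + \frac{275}{2}} = \frac{1}{- \frac{783}{2}} = - \frac{2}{783}$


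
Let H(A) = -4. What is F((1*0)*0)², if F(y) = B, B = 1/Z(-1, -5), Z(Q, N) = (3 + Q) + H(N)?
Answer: ¼ ≈ 0.25000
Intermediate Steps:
Z(Q, N) = -1 + Q (Z(Q, N) = (3 + Q) - 4 = -1 + Q)
B = -½ (B = 1/(-1 - 1) = 1/(-2) = -½ ≈ -0.50000)
F(y) = -½
F((1*0)*0)² = (-½)² = ¼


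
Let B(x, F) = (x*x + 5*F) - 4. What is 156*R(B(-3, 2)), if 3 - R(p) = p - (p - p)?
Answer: -1872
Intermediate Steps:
B(x, F) = -4 + x**2 + 5*F (B(x, F) = (x**2 + 5*F) - 4 = -4 + x**2 + 5*F)
R(p) = 3 - p (R(p) = 3 - (p - (p - p)) = 3 - (p - 1*0) = 3 - (p + 0) = 3 - p)
156*R(B(-3, 2)) = 156*(3 - (-4 + (-3)**2 + 5*2)) = 156*(3 - (-4 + 9 + 10)) = 156*(3 - 1*15) = 156*(3 - 15) = 156*(-12) = -1872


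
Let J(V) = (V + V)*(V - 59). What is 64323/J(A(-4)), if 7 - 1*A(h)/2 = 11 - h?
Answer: 21441/800 ≈ 26.801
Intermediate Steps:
A(h) = -8 + 2*h (A(h) = 14 - 2*(11 - h) = 14 + (-22 + 2*h) = -8 + 2*h)
J(V) = 2*V*(-59 + V) (J(V) = (2*V)*(-59 + V) = 2*V*(-59 + V))
64323/J(A(-4)) = 64323/((2*(-8 + 2*(-4))*(-59 + (-8 + 2*(-4))))) = 64323/((2*(-8 - 8)*(-59 + (-8 - 8)))) = 64323/((2*(-16)*(-59 - 16))) = 64323/((2*(-16)*(-75))) = 64323/2400 = 64323*(1/2400) = 21441/800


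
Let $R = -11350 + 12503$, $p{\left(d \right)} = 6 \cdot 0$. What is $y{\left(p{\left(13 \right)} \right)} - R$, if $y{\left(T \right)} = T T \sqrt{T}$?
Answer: $-1153$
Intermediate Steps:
$p{\left(d \right)} = 0$
$y{\left(T \right)} = T^{\frac{5}{2}}$ ($y{\left(T \right)} = T T^{\frac{3}{2}} = T^{\frac{5}{2}}$)
$R = 1153$
$y{\left(p{\left(13 \right)} \right)} - R = 0^{\frac{5}{2}} - 1153 = 0 - 1153 = -1153$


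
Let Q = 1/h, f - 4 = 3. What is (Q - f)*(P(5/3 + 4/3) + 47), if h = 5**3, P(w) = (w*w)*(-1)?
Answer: -33212/125 ≈ -265.70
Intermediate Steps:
P(w) = -w**2 (P(w) = w**2*(-1) = -w**2)
f = 7 (f = 4 + 3 = 7)
h = 125
Q = 1/125 ≈ 0.0080000
(Q - f)*(P(5/3 + 4/3) + 47) = (1/125 - 1*7)*(-(5/3 + 4/3)**2 + 47) = (1/125 - 7)*(-(5*(1/3) + 4*(1/3))**2 + 47) = -874*(-(5/3 + 4/3)**2 + 47)/125 = -874*(-1*3**2 + 47)/125 = -874*(-1*9 + 47)/125 = -874*(-9 + 47)/125 = -874/125*38 = -33212/125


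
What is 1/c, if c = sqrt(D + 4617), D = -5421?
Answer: -I*sqrt(201)/402 ≈ -0.035267*I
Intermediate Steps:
c = 2*I*sqrt(201) (c = sqrt(-5421 + 4617) = sqrt(-804) = 2*I*sqrt(201) ≈ 28.355*I)
1/c = 1/(2*I*sqrt(201)) = -I*sqrt(201)/402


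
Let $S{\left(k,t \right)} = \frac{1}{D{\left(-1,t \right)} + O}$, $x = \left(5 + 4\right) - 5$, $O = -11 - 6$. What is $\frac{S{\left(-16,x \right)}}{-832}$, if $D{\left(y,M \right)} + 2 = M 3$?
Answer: $\frac{1}{5824} \approx 0.0001717$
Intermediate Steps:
$D{\left(y,M \right)} = -2 + 3 M$ ($D{\left(y,M \right)} = -2 + M 3 = -2 + 3 M$)
$O = -17$ ($O = -11 - 6 = -17$)
$x = 4$ ($x = 9 - 5 = 4$)
$S{\left(k,t \right)} = \frac{1}{-19 + 3 t}$ ($S{\left(k,t \right)} = \frac{1}{\left(-2 + 3 t\right) - 17} = \frac{1}{-19 + 3 t}$)
$\frac{S{\left(-16,x \right)}}{-832} = \frac{1}{\left(-19 + 3 \cdot 4\right) \left(-832\right)} = \frac{1}{-19 + 12} \left(- \frac{1}{832}\right) = \frac{1}{-7} \left(- \frac{1}{832}\right) = \left(- \frac{1}{7}\right) \left(- \frac{1}{832}\right) = \frac{1}{5824}$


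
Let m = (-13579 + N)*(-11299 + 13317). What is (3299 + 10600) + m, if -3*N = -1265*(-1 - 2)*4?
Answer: -37599603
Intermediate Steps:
N = -5060 (N = -(-1265)*(-1 - 2)*4/3 = -(-1265)*(-3*4)/3 = -(-1265)*(-12)/3 = -⅓*15180 = -5060)
m = -37613502 (m = (-13579 - 5060)*(-11299 + 13317) = -18639*2018 = -37613502)
(3299 + 10600) + m = (3299 + 10600) - 37613502 = 13899 - 37613502 = -37599603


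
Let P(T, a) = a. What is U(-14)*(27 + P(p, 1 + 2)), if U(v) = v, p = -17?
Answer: -420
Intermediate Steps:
U(-14)*(27 + P(p, 1 + 2)) = -14*(27 + (1 + 2)) = -14*(27 + 3) = -14*30 = -420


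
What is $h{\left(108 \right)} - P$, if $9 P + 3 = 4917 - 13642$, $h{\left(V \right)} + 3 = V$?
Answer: $\frac{9673}{9} \approx 1074.8$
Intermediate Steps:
$h{\left(V \right)} = -3 + V$
$P = - \frac{8728}{9}$ ($P = - \frac{1}{3} + \frac{4917 - 13642}{9} = - \frac{1}{3} + \frac{1}{9} \left(-8725\right) = - \frac{1}{3} - \frac{8725}{9} = - \frac{8728}{9} \approx -969.78$)
$h{\left(108 \right)} - P = \left(-3 + 108\right) - - \frac{8728}{9} = 105 + \frac{8728}{9} = \frac{9673}{9}$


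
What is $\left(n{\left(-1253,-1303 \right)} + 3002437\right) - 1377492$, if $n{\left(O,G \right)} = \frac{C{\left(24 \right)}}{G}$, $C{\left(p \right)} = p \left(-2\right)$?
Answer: $\frac{2117303383}{1303} \approx 1.6249 \cdot 10^{6}$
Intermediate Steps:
$C{\left(p \right)} = - 2 p$
$n{\left(O,G \right)} = - \frac{48}{G}$ ($n{\left(O,G \right)} = \frac{\left(-2\right) 24}{G} = - \frac{48}{G}$)
$\left(n{\left(-1253,-1303 \right)} + 3002437\right) - 1377492 = \left(- \frac{48}{-1303} + 3002437\right) - 1377492 = \left(\left(-48\right) \left(- \frac{1}{1303}\right) + 3002437\right) - 1377492 = \left(\frac{48}{1303} + 3002437\right) - 1377492 = \frac{3912175459}{1303} - 1377492 = \frac{2117303383}{1303}$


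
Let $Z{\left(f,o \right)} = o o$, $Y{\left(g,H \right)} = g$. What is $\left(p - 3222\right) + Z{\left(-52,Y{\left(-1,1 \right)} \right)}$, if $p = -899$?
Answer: $-4120$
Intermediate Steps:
$Z{\left(f,o \right)} = o^{2}$
$\left(p - 3222\right) + Z{\left(-52,Y{\left(-1,1 \right)} \right)} = \left(-899 - 3222\right) + \left(-1\right)^{2} = -4121 + 1 = -4120$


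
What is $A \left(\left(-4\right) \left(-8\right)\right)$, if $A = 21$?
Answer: $672$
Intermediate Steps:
$A \left(\left(-4\right) \left(-8\right)\right) = 21 \left(\left(-4\right) \left(-8\right)\right) = 21 \cdot 32 = 672$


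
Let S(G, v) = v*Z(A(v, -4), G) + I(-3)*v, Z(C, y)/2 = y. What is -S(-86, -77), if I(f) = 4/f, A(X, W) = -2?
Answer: -40040/3 ≈ -13347.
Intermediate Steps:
Z(C, y) = 2*y
S(G, v) = -4*v/3 + 2*G*v (S(G, v) = v*(2*G) + (4/(-3))*v = 2*G*v + (4*(-1/3))*v = 2*G*v - 4*v/3 = -4*v/3 + 2*G*v)
-S(-86, -77) = -2*(-77)*(-2 + 3*(-86))/3 = -2*(-77)*(-2 - 258)/3 = -2*(-77)*(-260)/3 = -1*40040/3 = -40040/3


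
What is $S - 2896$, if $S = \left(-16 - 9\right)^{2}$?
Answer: $-2271$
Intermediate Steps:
$S = 625$ ($S = \left(-25\right)^{2} = 625$)
$S - 2896 = 625 - 2896 = -2271$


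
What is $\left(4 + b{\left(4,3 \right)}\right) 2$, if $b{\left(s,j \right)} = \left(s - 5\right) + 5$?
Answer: $16$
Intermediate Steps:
$b{\left(s,j \right)} = s$ ($b{\left(s,j \right)} = \left(-5 + s\right) + 5 = s$)
$\left(4 + b{\left(4,3 \right)}\right) 2 = \left(4 + 4\right) 2 = 8 \cdot 2 = 16$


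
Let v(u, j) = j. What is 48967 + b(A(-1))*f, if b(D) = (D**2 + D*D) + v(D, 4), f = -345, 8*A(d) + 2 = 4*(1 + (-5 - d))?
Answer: 363791/8 ≈ 45474.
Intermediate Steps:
A(d) = -9/4 - d/2 (A(d) = -1/4 + (4*(1 + (-5 - d)))/8 = -1/4 + (4*(-4 - d))/8 = -1/4 + (-16 - 4*d)/8 = -1/4 + (-2 - d/2) = -9/4 - d/2)
b(D) = 4 + 2*D**2 (b(D) = (D**2 + D*D) + 4 = (D**2 + D**2) + 4 = 2*D**2 + 4 = 4 + 2*D**2)
48967 + b(A(-1))*f = 48967 + (4 + 2*(-9/4 - 1/2*(-1))**2)*(-345) = 48967 + (4 + 2*(-9/4 + 1/2)**2)*(-345) = 48967 + (4 + 2*(-7/4)**2)*(-345) = 48967 + (4 + 2*(49/16))*(-345) = 48967 + (4 + 49/8)*(-345) = 48967 + (81/8)*(-345) = 48967 - 27945/8 = 363791/8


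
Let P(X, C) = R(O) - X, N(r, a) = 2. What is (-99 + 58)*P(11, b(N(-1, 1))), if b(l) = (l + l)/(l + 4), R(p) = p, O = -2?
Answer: 533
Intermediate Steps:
b(l) = 2*l/(4 + l) (b(l) = (2*l)/(4 + l) = 2*l/(4 + l))
P(X, C) = -2 - X
(-99 + 58)*P(11, b(N(-1, 1))) = (-99 + 58)*(-2 - 1*11) = -41*(-2 - 11) = -41*(-13) = 533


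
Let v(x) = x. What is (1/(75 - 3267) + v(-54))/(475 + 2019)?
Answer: -172369/7960848 ≈ -0.021652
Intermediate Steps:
(1/(75 - 3267) + v(-54))/(475 + 2019) = (1/(75 - 3267) - 54)/(475 + 2019) = (1/(-3192) - 54)/2494 = (-1/3192 - 54)*(1/2494) = -172369/3192*1/2494 = -172369/7960848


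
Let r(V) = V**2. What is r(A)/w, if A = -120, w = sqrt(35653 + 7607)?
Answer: 480*sqrt(10815)/721 ≈ 69.234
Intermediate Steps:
w = 2*sqrt(10815) (w = sqrt(43260) = 2*sqrt(10815) ≈ 207.99)
r(A)/w = (-120)**2/((2*sqrt(10815))) = 14400*(sqrt(10815)/21630) = 480*sqrt(10815)/721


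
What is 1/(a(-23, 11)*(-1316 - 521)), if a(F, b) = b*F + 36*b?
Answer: -1/262691 ≈ -3.8068e-6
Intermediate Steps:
a(F, b) = 36*b + F*b (a(F, b) = F*b + 36*b = 36*b + F*b)
1/(a(-23, 11)*(-1316 - 521)) = 1/((11*(36 - 23))*(-1316 - 521)) = 1/((11*13)*(-1837)) = 1/(143*(-1837)) = 1/(-262691) = -1/262691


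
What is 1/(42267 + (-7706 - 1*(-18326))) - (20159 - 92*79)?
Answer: -681766316/52887 ≈ -12891.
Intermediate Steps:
1/(42267 + (-7706 - 1*(-18326))) - (20159 - 92*79) = 1/(42267 + (-7706 + 18326)) - (20159 - 1*7268) = 1/(42267 + 10620) - (20159 - 7268) = 1/52887 - 1*12891 = 1/52887 - 12891 = -681766316/52887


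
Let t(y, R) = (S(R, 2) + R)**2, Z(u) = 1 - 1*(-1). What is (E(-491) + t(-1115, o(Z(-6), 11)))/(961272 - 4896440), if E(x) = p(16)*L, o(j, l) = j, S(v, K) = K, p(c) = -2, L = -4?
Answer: -3/491896 ≈ -6.0989e-6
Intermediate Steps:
Z(u) = 2 (Z(u) = 1 + 1 = 2)
t(y, R) = (2 + R)**2
E(x) = 8 (E(x) = -2*(-4) = 8)
(E(-491) + t(-1115, o(Z(-6), 11)))/(961272 - 4896440) = (8 + (2 + 2)**2)/(961272 - 4896440) = (8 + 4**2)/(-3935168) = (8 + 16)*(-1/3935168) = 24*(-1/3935168) = -3/491896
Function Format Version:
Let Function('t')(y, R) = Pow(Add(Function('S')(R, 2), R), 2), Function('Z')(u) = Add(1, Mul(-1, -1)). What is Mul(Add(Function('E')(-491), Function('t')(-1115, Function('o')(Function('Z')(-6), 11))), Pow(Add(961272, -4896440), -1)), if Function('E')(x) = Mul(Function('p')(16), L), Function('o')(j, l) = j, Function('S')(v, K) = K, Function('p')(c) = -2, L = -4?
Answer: Rational(-3, 491896) ≈ -6.0989e-6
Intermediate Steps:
Function('Z')(u) = 2 (Function('Z')(u) = Add(1, 1) = 2)
Function('t')(y, R) = Pow(Add(2, R), 2)
Function('E')(x) = 8 (Function('E')(x) = Mul(-2, -4) = 8)
Mul(Add(Function('E')(-491), Function('t')(-1115, Function('o')(Function('Z')(-6), 11))), Pow(Add(961272, -4896440), -1)) = Mul(Add(8, Pow(Add(2, 2), 2)), Pow(Add(961272, -4896440), -1)) = Mul(Add(8, Pow(4, 2)), Pow(-3935168, -1)) = Mul(Add(8, 16), Rational(-1, 3935168)) = Mul(24, Rational(-1, 3935168)) = Rational(-3, 491896)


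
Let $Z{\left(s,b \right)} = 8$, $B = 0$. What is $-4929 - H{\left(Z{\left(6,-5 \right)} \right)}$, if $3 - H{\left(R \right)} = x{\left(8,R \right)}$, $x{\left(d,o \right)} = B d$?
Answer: $-4932$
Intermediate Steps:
$x{\left(d,o \right)} = 0$ ($x{\left(d,o \right)} = 0 d = 0$)
$H{\left(R \right)} = 3$ ($H{\left(R \right)} = 3 - 0 = 3 + 0 = 3$)
$-4929 - H{\left(Z{\left(6,-5 \right)} \right)} = -4929 - 3 = -4932$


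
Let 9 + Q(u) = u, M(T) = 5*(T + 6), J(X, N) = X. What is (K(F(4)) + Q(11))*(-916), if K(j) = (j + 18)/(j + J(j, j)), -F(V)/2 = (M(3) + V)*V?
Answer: -222359/98 ≈ -2269.0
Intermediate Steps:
M(T) = 30 + 5*T (M(T) = 5*(6 + T) = 30 + 5*T)
Q(u) = -9 + u
F(V) = -2*V*(45 + V) (F(V) = -2*((30 + 5*3) + V)*V = -2*((30 + 15) + V)*V = -2*(45 + V)*V = -2*V*(45 + V))
K(j) = (18 + j)/(2*j) (K(j) = (j + 18)/(j + j) = (18 + j)/((2*j)) = (18 + j)*(1/(2*j)) = (18 + j)/(2*j))
(K(F(4)) + Q(11))*(-916) = ((18 - 2*4*(45 + 4))/(2*((-2*4*(45 + 4)))) + (-9 + 11))*(-916) = ((18 - 2*4*49)/(2*((-2*4*49))) + 2)*(-916) = ((½)*(18 - 392)/(-392) + 2)*(-916) = ((½)*(-1/392)*(-374) + 2)*(-916) = (187/392 + 2)*(-916) = (971/392)*(-916) = -222359/98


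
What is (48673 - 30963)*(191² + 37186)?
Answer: 1304642570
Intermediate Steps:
(48673 - 30963)*(191² + 37186) = 17710*(36481 + 37186) = 17710*73667 = 1304642570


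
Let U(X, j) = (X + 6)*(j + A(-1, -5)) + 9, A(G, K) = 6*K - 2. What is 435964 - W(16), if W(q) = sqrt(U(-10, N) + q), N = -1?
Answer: 435964 - sqrt(157) ≈ 4.3595e+5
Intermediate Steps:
A(G, K) = -2 + 6*K
U(X, j) = 9 + (-32 + j)*(6 + X) (U(X, j) = (X + 6)*(j + (-2 + 6*(-5))) + 9 = (6 + X)*(j + (-2 - 30)) + 9 = (6 + X)*(j - 32) + 9 = (6 + X)*(-32 + j) + 9 = (-32 + j)*(6 + X) + 9 = 9 + (-32 + j)*(6 + X))
W(q) = sqrt(141 + q) (W(q) = sqrt((-183 - 32*(-10) + 6*(-1) - 10*(-1)) + q) = sqrt((-183 + 320 - 6 + 10) + q) = sqrt(141 + q))
435964 - W(16) = 435964 - sqrt(141 + 16) = 435964 - sqrt(157)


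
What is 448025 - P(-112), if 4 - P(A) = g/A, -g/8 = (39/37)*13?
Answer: 232075385/518 ≈ 4.4802e+5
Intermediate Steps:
g = -4056/37 (g = -8*39/37*13 = -8*39*(1/37)*13 = -312*13/37 = -8*507/37 = -4056/37 ≈ -109.62)
P(A) = 4 + 4056/(37*A) (P(A) = 4 - (-4056)/(37*A) = 4 + 4056/(37*A))
448025 - P(-112) = 448025 - (4 + (4056/37)/(-112)) = 448025 - (4 + (4056/37)*(-1/112)) = 448025 - (4 - 507/518) = 448025 - 1*1565/518 = 448025 - 1565/518 = 232075385/518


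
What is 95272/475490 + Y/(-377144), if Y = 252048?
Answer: -5244690022/11208012535 ≈ -0.46794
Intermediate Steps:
95272/475490 + Y/(-377144) = 95272/475490 + 252048/(-377144) = 95272*(1/475490) + 252048*(-1/377144) = 47636/237745 - 31506/47143 = -5244690022/11208012535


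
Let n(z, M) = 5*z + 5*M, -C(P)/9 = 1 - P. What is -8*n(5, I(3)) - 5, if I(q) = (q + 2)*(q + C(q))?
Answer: -4405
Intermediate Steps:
C(P) = -9 + 9*P (C(P) = -9*(1 - P) = -9 + 9*P)
I(q) = (-9 + 10*q)*(2 + q) (I(q) = (q + 2)*(q + (-9 + 9*q)) = (2 + q)*(-9 + 10*q) = (-9 + 10*q)*(2 + q))
n(z, M) = 5*M + 5*z
-8*n(5, I(3)) - 5 = -8*(5*(-18 + 10*3² + 11*3) + 5*5) - 5 = -8*(5*(-18 + 10*9 + 33) + 25) - 5 = -8*(5*(-18 + 90 + 33) + 25) - 5 = -8*(5*105 + 25) - 5 = -8*(525 + 25) - 5 = -8*550 - 5 = -4400 - 5 = -4405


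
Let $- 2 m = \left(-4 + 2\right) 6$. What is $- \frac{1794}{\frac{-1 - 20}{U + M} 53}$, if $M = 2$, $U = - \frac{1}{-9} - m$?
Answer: $- \frac{2990}{477} \approx -6.2683$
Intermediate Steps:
$m = 6$ ($m = - \frac{\left(-4 + 2\right) 6}{2} = - \frac{\left(-2\right) 6}{2} = \left(- \frac{1}{2}\right) \left(-12\right) = 6$)
$U = - \frac{53}{9}$ ($U = - \frac{1}{-9} - 6 = \left(-1\right) \left(- \frac{1}{9}\right) - 6 = \frac{1}{9} - 6 = - \frac{53}{9} \approx -5.8889$)
$- \frac{1794}{\frac{-1 - 20}{U + M} 53} = - \frac{1794}{\frac{-1 - 20}{- \frac{53}{9} + 2} \cdot 53} = - \frac{1794}{- \frac{21}{- \frac{35}{9}} \cdot 53} = - \frac{1794}{\left(-21\right) \left(- \frac{9}{35}\right) 53} = - \frac{1794}{\frac{27}{5} \cdot 53} = - \frac{1794}{\frac{1431}{5}} = \left(-1794\right) \frac{5}{1431} = - \frac{2990}{477}$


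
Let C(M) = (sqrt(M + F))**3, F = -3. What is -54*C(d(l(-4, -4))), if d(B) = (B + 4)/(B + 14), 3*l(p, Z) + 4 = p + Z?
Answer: 162*I*sqrt(3) ≈ 280.59*I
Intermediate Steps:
l(p, Z) = -4/3 + Z/3 + p/3 (l(p, Z) = -4/3 + (p + Z)/3 = -4/3 + (Z + p)/3 = -4/3 + (Z/3 + p/3) = -4/3 + Z/3 + p/3)
d(B) = (4 + B)/(14 + B)
C(M) = (-3 + M)**(3/2) (C(M) = (sqrt(M - 3))**3 = (sqrt(-3 + M))**3 = (-3 + M)**(3/2))
-54*C(d(l(-4, -4))) = -54*(-3 + (4 + (-4/3 + (1/3)*(-4) + (1/3)*(-4)))/(14 + (-4/3 + (1/3)*(-4) + (1/3)*(-4))))**(3/2) = -54*(-3 + (4 + (-4/3 - 4/3 - 4/3))/(14 + (-4/3 - 4/3 - 4/3)))**(3/2) = -54*(-3 + (4 - 4)/(14 - 4))**(3/2) = -54*(-3 + 0/10)**(3/2) = -54*(-3 + (1/10)*0)**(3/2) = -54*(-3 + 0)**(3/2) = -(-162)*I*sqrt(3) = 162*I*sqrt(3)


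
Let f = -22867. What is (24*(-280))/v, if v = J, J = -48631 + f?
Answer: 480/5107 ≈ 0.093989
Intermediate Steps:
J = -71498 (J = -48631 - 22867 = -71498)
v = -71498
(24*(-280))/v = (24*(-280))/(-71498) = -6720*(-1/71498) = 480/5107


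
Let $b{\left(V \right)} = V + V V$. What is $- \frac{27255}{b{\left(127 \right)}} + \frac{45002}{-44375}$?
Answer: $- \frac{1940993137}{721360000} \approx -2.6907$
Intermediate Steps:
$b{\left(V \right)} = V + V^{2}$
$- \frac{27255}{b{\left(127 \right)}} + \frac{45002}{-44375} = - \frac{27255}{127 \left(1 + 127\right)} + \frac{45002}{-44375} = - \frac{27255}{127 \cdot 128} + 45002 \left(- \frac{1}{44375}\right) = - \frac{27255}{16256} - \frac{45002}{44375} = - \frac{1940993137}{721360000}$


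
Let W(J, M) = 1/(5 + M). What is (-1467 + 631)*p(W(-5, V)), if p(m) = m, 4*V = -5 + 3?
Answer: -1672/9 ≈ -185.78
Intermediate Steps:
V = -1/2 (V = (-5 + 3)/4 = (1/4)*(-2) = -1/2 ≈ -0.50000)
(-1467 + 631)*p(W(-5, V)) = (-1467 + 631)/(5 - 1/2) = -836/9/2 = -836*2/9 = -1672/9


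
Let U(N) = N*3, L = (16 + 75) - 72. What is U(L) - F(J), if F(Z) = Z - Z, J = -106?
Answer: 57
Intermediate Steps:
L = 19 (L = 91 - 72 = 19)
U(N) = 3*N
F(Z) = 0
U(L) - F(J) = 3*19 - 1*0 = 57 + 0 = 57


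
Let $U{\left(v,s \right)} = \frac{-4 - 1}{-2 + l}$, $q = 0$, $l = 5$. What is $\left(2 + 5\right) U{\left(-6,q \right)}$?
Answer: $- \frac{35}{3} \approx -11.667$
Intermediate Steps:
$U{\left(v,s \right)} = - \frac{5}{3}$ ($U{\left(v,s \right)} = \frac{-4 - 1}{-2 + 5} = - \frac{5}{3}$)
$\left(2 + 5\right) U{\left(-6,q \right)} = \left(2 + 5\right) \left(- \frac{5}{3}\right) = 7 \left(- \frac{5}{3}\right) = - \frac{35}{3}$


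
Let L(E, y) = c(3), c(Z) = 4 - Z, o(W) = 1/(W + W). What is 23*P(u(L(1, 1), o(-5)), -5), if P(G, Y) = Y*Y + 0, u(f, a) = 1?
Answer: 575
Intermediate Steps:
o(W) = 1/(2*W)
L(E, y) = 1 (L(E, y) = 4 - 1*3 = 4 - 3 = 1)
P(G, Y) = Y² (P(G, Y) = Y² + 0 = Y²)
23*P(u(L(1, 1), o(-5)), -5) = 23*(-5)² = 23*25 = 575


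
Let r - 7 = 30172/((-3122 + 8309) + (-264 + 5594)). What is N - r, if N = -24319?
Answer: -255866714/10517 ≈ -24329.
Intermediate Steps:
r = 103791/10517 (r = 7 + 30172/((-3122 + 8309) + (-264 + 5594)) = 7 + 30172/(5187 + 5330) = 7 + 30172/10517 = 103791/10517 ≈ 9.8689)
N - r = -24319 - 1*103791/10517 = -24319 - 103791/10517 = -255866714/10517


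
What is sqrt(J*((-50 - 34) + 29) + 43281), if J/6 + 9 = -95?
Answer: sqrt(77601) ≈ 278.57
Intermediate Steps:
J = -624 (J = -54 + 6*(-95) = -54 - 570 = -624)
sqrt(J*((-50 - 34) + 29) + 43281) = sqrt(-624*((-50 - 34) + 29) + 43281) = sqrt(-624*(-84 + 29) + 43281) = sqrt(-624*(-55) + 43281) = sqrt(34320 + 43281) = sqrt(77601)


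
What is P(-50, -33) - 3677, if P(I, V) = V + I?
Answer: -3760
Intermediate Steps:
P(I, V) = I + V
P(-50, -33) - 3677 = (-50 - 33) - 3677 = -83 - 3677 = -3760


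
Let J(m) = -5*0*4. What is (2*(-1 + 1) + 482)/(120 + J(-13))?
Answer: 241/60 ≈ 4.0167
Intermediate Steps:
J(m) = 0 (J(m) = 0*4 = 0)
(2*(-1 + 1) + 482)/(120 + J(-13)) = (2*(-1 + 1) + 482)/(120 + 0) = (2*0 + 482)/120 = (0 + 482)*(1/120) = 482*(1/120) = 241/60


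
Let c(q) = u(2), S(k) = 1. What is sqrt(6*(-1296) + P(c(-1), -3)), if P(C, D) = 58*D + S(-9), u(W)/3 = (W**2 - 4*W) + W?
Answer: I*sqrt(7949) ≈ 89.157*I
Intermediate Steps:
u(W) = -9*W + 3*W**2 (u(W) = 3*((W**2 - 4*W) + W) = 3*(W**2 - 3*W) = -9*W + 3*W**2)
c(q) = -6 (c(q) = 3*2*(-3 + 2) = 3*2*(-1) = -6)
P(C, D) = 1 + 58*D (P(C, D) = 58*D + 1 = 1 + 58*D)
sqrt(6*(-1296) + P(c(-1), -3)) = sqrt(6*(-1296) + (1 + 58*(-3))) = sqrt(-7776 + (1 - 174)) = sqrt(-7776 - 173) = sqrt(-7949) = I*sqrt(7949)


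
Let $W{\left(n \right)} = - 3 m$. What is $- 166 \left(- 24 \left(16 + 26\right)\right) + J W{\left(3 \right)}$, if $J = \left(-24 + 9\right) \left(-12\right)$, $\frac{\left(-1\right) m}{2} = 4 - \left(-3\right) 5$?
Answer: $187848$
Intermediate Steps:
$m = -38$ ($m = - 2 \left(4 - \left(-3\right) 5\right) = - 2 \left(4 - -15\right) = - 2 \left(4 + 15\right) = \left(-2\right) 19 = -38$)
$W{\left(n \right)} = 114$ ($W{\left(n \right)} = \left(-3\right) \left(-38\right) = 114$)
$J = 180$ ($J = \left(-15\right) \left(-12\right) = 180$)
$- 166 \left(- 24 \left(16 + 26\right)\right) + J W{\left(3 \right)} = - 166 \left(- 24 \left(16 + 26\right)\right) + 180 \cdot 114 = - 166 \left(\left(-24\right) 42\right) + 20520 = \left(-166\right) \left(-1008\right) + 20520 = 167328 + 20520 = 187848$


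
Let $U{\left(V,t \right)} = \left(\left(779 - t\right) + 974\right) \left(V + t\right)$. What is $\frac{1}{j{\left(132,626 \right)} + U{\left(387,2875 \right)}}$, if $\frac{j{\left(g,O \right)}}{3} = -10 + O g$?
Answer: $- \frac{1}{3412098} \approx -2.9307 \cdot 10^{-7}$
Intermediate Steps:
$U{\left(V,t \right)} = \left(1753 - t\right) \left(V + t\right)$
$j{\left(g,O \right)} = -30 + 3 O g$ ($j{\left(g,O \right)} = 3 \left(-10 + O g\right) = -30 + 3 O g$)
$\frac{1}{j{\left(132,626 \right)} + U{\left(387,2875 \right)}} = \frac{1}{\left(-30 + 3 \cdot 626 \cdot 132\right) + \left(- 2875^{2} + 1753 \cdot 387 + 1753 \cdot 2875 - 387 \cdot 2875\right)} = \frac{1}{\left(-30 + 247896\right) + \left(\left(-1\right) 8265625 + 678411 + 5039875 - 1112625\right)} = \frac{1}{247866 + \left(-8265625 + 678411 + 5039875 - 1112625\right)} = \frac{1}{247866 - 3659964} = \frac{1}{-3412098} = - \frac{1}{3412098}$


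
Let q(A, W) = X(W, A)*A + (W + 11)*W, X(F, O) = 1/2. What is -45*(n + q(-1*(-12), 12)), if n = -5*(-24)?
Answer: -18090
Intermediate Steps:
X(F, O) = ½
n = 120
q(A, W) = A/2 + W*(11 + W) (q(A, W) = A/2 + (W + 11)*W = A/2 + (11 + W)*W = A/2 + W*(11 + W))
-45*(n + q(-1*(-12), 12)) = -45*(120 + (12² + (-1*(-12))/2 + 11*12)) = -45*(120 + (144 + (½)*12 + 132)) = -45*(120 + (144 + 6 + 132)) = -45*(120 + 282) = -45*402 = -18090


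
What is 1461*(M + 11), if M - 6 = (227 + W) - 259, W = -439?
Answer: -663294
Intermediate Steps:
M = -465 (M = 6 + ((227 - 439) - 259) = 6 + (-212 - 259) = 6 - 471 = -465)
1461*(M + 11) = 1461*(-465 + 11) = 1461*(-454) = -663294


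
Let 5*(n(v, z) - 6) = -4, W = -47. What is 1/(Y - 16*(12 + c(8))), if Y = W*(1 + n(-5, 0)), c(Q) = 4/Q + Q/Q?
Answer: -5/2537 ≈ -0.0019708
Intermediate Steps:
n(v, z) = 26/5 (n(v, z) = 6 + (⅕)*(-4) = 6 - ⅘ = 26/5)
c(Q) = 1 + 4/Q (c(Q) = 4/Q + 1 = 1 + 4/Q)
Y = -1457/5 (Y = -47*(1 + 26/5) = -47*31/5 = -1457/5 ≈ -291.40)
1/(Y - 16*(12 + c(8))) = 1/(-1457/5 - 16*(12 + (4 + 8)/8)) = 1/(-1457/5 - 16*(12 + (⅛)*12)) = 1/(-1457/5 - 16*(12 + 3/2)) = 1/(-1457/5 - 16*27/2) = 1/(-1457/5 - 216) = 1/(-2537/5) = -5/2537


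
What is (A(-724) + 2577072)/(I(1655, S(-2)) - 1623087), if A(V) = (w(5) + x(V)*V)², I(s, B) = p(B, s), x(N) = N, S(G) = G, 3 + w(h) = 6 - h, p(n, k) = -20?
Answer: -274760959348/1623107 ≈ -1.6928e+5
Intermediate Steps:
w(h) = 3 - h (w(h) = -3 + (6 - h) = 3 - h)
I(s, B) = -20
A(V) = (-2 + V²)² (A(V) = ((3 - 1*5) + V*V)² = ((3 - 5) + V²)² = (-2 + V²)²)
(A(-724) + 2577072)/(I(1655, S(-2)) - 1623087) = ((-2 + (-724)²)² + 2577072)/(-20 - 1623087) = ((-2 + 524176)² + 2577072)/(-1623107) = (524174² + 2577072)*(-1/1623107) = (274758382276 + 2577072)*(-1/1623107) = 274760959348*(-1/1623107) = -274760959348/1623107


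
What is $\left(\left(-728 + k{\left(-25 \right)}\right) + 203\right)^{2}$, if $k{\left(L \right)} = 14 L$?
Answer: $765625$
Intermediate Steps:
$\left(\left(-728 + k{\left(-25 \right)}\right) + 203\right)^{2} = \left(\left(-728 + 14 \left(-25\right)\right) + 203\right)^{2} = \left(\left(-728 - 350\right) + 203\right)^{2} = \left(-1078 + 203\right)^{2} = \left(-875\right)^{2} = 765625$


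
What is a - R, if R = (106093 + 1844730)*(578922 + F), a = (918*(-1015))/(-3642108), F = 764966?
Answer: -1591411575610169537/607018 ≈ -2.6217e+12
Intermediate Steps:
a = 155295/607018 (a = -931770*(-1/3642108) = 155295/607018 ≈ 0.25583)
R = 2621687619824 (R = (106093 + 1844730)*(578922 + 764966) = 1950823*1343888 = 2621687619824)
a - R = 155295/607018 - 1*2621687619824 = 155295/607018 - 2621687619824 = -1591411575610169537/607018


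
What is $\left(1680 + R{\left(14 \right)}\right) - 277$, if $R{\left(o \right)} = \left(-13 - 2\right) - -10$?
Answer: $1398$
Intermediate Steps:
$R{\left(o \right)} = -5$ ($R{\left(o \right)} = \left(-13 - 2\right) + 10 = -15 + 10 = -5$)
$\left(1680 + R{\left(14 \right)}\right) - 277 = \left(1680 - 5\right) - 277 = 1675 - 277 = 1398$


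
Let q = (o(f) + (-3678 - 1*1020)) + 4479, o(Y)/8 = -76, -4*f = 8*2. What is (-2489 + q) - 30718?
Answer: -34034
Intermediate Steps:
f = -4 (f = -2*2 = -1/4*16 = -4)
o(Y) = -608 (o(Y) = 8*(-76) = -608)
q = -827 (q = (-608 + (-3678 - 1*1020)) + 4479 = (-608 + (-3678 - 1020)) + 4479 = (-608 - 4698) + 4479 = -5306 + 4479 = -827)
(-2489 + q) - 30718 = (-2489 - 827) - 30718 = -3316 - 30718 = -34034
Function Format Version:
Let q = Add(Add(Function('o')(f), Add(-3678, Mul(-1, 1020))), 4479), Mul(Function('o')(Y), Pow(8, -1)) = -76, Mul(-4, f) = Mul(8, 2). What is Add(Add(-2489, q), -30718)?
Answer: -34034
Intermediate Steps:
f = -4 (f = Mul(Rational(-1, 4), Mul(8, 2)) = Mul(Rational(-1, 4), 16) = -4)
Function('o')(Y) = -608 (Function('o')(Y) = Mul(8, -76) = -608)
q = -827 (q = Add(Add(-608, Add(-3678, Mul(-1, 1020))), 4479) = Add(Add(-608, Add(-3678, -1020)), 4479) = Add(Add(-608, -4698), 4479) = Add(-5306, 4479) = -827)
Add(Add(-2489, q), -30718) = Add(Add(-2489, -827), -30718) = Add(-3316, -30718) = -34034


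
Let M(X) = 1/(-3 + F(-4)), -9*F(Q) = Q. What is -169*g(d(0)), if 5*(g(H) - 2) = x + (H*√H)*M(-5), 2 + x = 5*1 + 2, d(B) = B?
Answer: -507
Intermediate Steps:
x = 5 (x = -2 + (5*1 + 2) = -2 + (5 + 2) = -2 + 7 = 5)
F(Q) = -Q/9
M(X) = -9/23 (M(X) = 1/(-3 - ⅑*(-4)) = 1/(-3 + 4/9) = 1/(-23/9) = -9/23)
g(H) = 3 - 9*H^(3/2)/115 (g(H) = 2 + (5 + (H*√H)*(-9/23))/5 = 2 + (5 + H^(3/2)*(-9/23))/5 = 2 + (5 - 9*H^(3/2)/23)/5 = 2 + (1 - 9*H^(3/2)/115) = 3 - 9*H^(3/2)/115)
-169*g(d(0)) = -169*(3 - 9*0^(3/2)/115) = -169*(3 - 9/115*0) = -169*(3 + 0) = -169*3 = -507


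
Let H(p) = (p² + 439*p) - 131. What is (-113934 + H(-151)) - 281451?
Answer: -439004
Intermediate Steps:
H(p) = -131 + p² + 439*p
(-113934 + H(-151)) - 281451 = (-113934 + (-131 + (-151)² + 439*(-151))) - 281451 = (-113934 + (-131 + 22801 - 66289)) - 281451 = (-113934 - 43619) - 281451 = -157553 - 281451 = -439004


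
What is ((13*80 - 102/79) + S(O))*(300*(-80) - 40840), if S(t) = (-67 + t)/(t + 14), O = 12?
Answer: -69027464460/1027 ≈ -6.7213e+7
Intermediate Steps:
S(t) = (-67 + t)/(14 + t)
((13*80 - 102/79) + S(O))*(300*(-80) - 40840) = ((13*80 - 102/79) + (-67 + 12)/(14 + 12))*(300*(-80) - 40840) = ((1040 - 102*1/79) - 55/26)*(-24000 - 40840) = ((1040 - 102/79) + (1/26)*(-55))*(-64840) = (82058/79 - 55/26)*(-64840) = (2129163/2054)*(-64840) = -69027464460/1027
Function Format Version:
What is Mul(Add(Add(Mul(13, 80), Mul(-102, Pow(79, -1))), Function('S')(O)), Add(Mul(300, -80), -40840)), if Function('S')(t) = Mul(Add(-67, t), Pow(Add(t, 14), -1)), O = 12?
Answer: Rational(-69027464460, 1027) ≈ -6.7213e+7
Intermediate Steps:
Function('S')(t) = Mul(Pow(Add(14, t), -1), Add(-67, t)) (Function('S')(t) = Mul(Add(-67, t), Pow(Add(14, t), -1)) = Mul(Pow(Add(14, t), -1), Add(-67, t)))
Mul(Add(Add(Mul(13, 80), Mul(-102, Pow(79, -1))), Function('S')(O)), Add(Mul(300, -80), -40840)) = Mul(Add(Add(Mul(13, 80), Mul(-102, Pow(79, -1))), Mul(Pow(Add(14, 12), -1), Add(-67, 12))), Add(Mul(300, -80), -40840)) = Mul(Add(Add(1040, Mul(-102, Rational(1, 79))), Mul(Pow(26, -1), -55)), Add(-24000, -40840)) = Mul(Add(Add(1040, Rational(-102, 79)), Mul(Rational(1, 26), -55)), -64840) = Mul(Add(Rational(82058, 79), Rational(-55, 26)), -64840) = Mul(Rational(2129163, 2054), -64840) = Rational(-69027464460, 1027)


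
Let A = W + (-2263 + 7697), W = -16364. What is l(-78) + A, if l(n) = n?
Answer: -11008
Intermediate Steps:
A = -10930 (A = -16364 + (-2263 + 7697) = -16364 + 5434 = -10930)
l(-78) + A = -78 - 10930 = -11008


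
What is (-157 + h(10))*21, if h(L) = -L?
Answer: -3507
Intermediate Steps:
(-157 + h(10))*21 = (-157 - 1*10)*21 = (-157 - 10)*21 = -167*21 = -3507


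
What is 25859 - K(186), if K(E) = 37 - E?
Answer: 26008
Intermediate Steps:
25859 - K(186) = 25859 - (37 - 1*186) = 25859 - (37 - 186) = 25859 - 1*(-149) = 25859 + 149 = 26008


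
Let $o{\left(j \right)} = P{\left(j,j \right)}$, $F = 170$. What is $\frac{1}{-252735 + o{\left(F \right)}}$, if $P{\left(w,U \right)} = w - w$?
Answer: $- \frac{1}{252735} \approx -3.9567 \cdot 10^{-6}$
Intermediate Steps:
$P{\left(w,U \right)} = 0$
$o{\left(j \right)} = 0$
$\frac{1}{-252735 + o{\left(F \right)}} = \frac{1}{-252735 + 0} = \frac{1}{-252735} = - \frac{1}{252735}$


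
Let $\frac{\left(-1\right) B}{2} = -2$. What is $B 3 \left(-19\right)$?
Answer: $-228$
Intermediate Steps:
$B = 4$ ($B = \left(-2\right) \left(-2\right) = 4$)
$B 3 \left(-19\right) = 4 \cdot 3 \left(-19\right) = 12 \left(-19\right) = -228$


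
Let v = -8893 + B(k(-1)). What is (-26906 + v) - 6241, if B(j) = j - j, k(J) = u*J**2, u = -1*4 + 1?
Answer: -42040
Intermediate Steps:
u = -3 (u = -4 + 1 = -3)
k(J) = -3*J**2
B(j) = 0
v = -8893 (v = -8893 + 0 = -8893)
(-26906 + v) - 6241 = (-26906 - 8893) - 6241 = -35799 - 6241 = -42040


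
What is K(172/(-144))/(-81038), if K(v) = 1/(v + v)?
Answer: 9/1742317 ≈ 5.1655e-6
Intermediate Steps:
K(v) = 1/(2*v)
K(172/(-144))/(-81038) = (1/(2*((172/(-144)))))/(-81038) = (1/(2*((172*(-1/144)))))*(-1/81038) = (1/(2*(-43/36)))*(-1/81038) = ((½)*(-36/43))*(-1/81038) = -18/43*(-1/81038) = 9/1742317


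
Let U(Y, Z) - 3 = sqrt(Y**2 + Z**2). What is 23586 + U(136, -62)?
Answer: 23589 + 2*sqrt(5585) ≈ 23738.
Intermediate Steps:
U(Y, Z) = 3 + sqrt(Y**2 + Z**2)
23586 + U(136, -62) = 23586 + (3 + sqrt(136**2 + (-62)**2)) = 23586 + (3 + sqrt(18496 + 3844)) = 23586 + (3 + sqrt(22340)) = 23586 + (3 + 2*sqrt(5585)) = 23589 + 2*sqrt(5585)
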